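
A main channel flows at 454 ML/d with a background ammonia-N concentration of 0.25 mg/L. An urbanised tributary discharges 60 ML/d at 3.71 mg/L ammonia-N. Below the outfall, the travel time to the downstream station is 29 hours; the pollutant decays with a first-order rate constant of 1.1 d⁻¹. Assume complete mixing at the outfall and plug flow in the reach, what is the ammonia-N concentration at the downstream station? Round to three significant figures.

Flow-weighted average: C = (454.0·0.2500 + 60.00·3.710) / 514.0 = 336.1/514.0 = 0.6539 mg/L.
After decay, C = 0.6539 × e^(−kt) = 0.6539 × 0.2647 = 0.1731 mg/L.

0.173 mg/L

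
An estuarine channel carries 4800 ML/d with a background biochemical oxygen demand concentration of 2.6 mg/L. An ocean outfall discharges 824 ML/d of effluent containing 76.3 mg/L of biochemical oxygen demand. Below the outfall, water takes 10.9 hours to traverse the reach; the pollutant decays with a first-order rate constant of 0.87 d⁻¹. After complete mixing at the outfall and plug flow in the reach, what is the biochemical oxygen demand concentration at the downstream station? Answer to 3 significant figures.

Mixed concentration C = ΣQC/ΣQ = (4800·2.600 + 824.0·76.30) / 5624 = 75350/5624 = 13.40 mg/L.
First-order decay: C = 13.40·exp(−k·t) = 13.40·0.6736 = 9.025 mg/L.

9.02 mg/L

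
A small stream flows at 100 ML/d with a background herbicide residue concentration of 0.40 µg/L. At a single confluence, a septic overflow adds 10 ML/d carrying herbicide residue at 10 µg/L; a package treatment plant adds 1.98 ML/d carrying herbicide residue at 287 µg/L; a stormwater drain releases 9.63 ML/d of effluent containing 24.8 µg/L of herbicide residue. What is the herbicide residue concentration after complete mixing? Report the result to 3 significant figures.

7.79 µg/L

Flow-weighted average: C = (100.0·0.4000 + 10.00·10.00 + 1.980·287.0 + 9.630·24.80) / 121.6 = 947.1/121.6 = 7.788 µg/L.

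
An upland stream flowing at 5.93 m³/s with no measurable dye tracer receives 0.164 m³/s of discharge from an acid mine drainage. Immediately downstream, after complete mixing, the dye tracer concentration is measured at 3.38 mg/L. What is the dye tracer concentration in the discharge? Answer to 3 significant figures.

Mass balance: 5.930·0 + 0.1640·Cₑ = 6.094·3.380
→ Cₑ = (6.094·3.380 − 5.930·0) / 0.1640 = 125.6 mg/L.

126 mg/L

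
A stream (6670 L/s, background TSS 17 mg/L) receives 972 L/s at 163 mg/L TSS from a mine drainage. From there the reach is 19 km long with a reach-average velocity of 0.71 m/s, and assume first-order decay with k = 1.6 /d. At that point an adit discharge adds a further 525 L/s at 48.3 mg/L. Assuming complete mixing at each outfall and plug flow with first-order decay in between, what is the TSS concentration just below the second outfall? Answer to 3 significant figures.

23.4 mg/L

Flow-weighted average: C = (6670·17.00 + 972.0·163.0) / 7642 = 271800/7642 = 35.57 mg/L; combined flow 7642 L/s.
Travel time t = 19·1000 / 0.71 = 26760 s = 7.433 h.
Applying C = C₀e^(−kt): 35.57 × 0.6092 = 21.67 mg/L.
Second outfall: C = (7642·21.67 + 525.0·48.30)/8167 = 23.38 mg/L.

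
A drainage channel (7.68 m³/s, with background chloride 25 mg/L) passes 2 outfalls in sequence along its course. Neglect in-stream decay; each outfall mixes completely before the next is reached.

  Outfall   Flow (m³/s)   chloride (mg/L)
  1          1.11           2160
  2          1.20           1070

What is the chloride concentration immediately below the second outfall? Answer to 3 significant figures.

After outfall 1: Q = 7.680 + 1.110 = 8.790 m³/s; C = (7.680·25.00 + 1.110·2160)/8.790 = 294.6 mg/L.
After outfall 2: Q = 8.790 + 1.200 = 9.990 m³/s; C = (8.790·294.6 + 1.200·1070)/9.990 = 387.7 mg/L.

388 mg/L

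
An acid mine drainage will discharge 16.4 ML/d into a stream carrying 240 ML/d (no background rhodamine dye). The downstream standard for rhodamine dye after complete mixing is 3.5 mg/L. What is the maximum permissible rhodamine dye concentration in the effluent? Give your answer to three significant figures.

54.7 mg/L

At the limit, (Qr·Cr + Qe·Cₑ)/(Qr + Qe) = 3.5:
Cₑ = (256.4·3.5 − 240.0·0) / 16.40 = 54.72 mg/L.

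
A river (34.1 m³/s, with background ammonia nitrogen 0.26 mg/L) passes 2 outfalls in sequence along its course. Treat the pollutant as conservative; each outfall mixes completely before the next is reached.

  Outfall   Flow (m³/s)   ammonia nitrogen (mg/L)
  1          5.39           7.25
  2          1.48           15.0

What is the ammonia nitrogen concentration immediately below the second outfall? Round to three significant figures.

After outfall 1: Q = 34.10 + 5.390 = 39.49 m³/s; C = (34.10·0.2600 + 5.390·7.250)/39.49 = 1.214 mg/L.
After outfall 2: Q = 39.49 + 1.480 = 40.97 m³/s; C = (39.49·1.214 + 1.480·15.00)/40.97 = 1.712 mg/L.

1.71 mg/L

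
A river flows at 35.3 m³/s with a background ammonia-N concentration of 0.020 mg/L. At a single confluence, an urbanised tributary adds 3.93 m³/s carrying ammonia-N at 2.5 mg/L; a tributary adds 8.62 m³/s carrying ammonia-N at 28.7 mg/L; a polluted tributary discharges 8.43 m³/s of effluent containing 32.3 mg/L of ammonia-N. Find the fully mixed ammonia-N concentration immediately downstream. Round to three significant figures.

9.42 mg/L

After mixing, C = (35.30·0.02000 + 3.930·2.500 + 8.620·28.70 + 8.430·32.30) / 56.28 = 530.2/56.28 = 9.421 mg/L.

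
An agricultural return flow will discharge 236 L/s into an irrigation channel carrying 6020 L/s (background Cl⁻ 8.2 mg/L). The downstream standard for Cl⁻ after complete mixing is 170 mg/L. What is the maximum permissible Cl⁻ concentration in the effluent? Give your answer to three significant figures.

4300 mg/L

At the limit, (Qr·Cr + Qe·Cₑ)/(Qr + Qe) = 170:
Cₑ = (6256·170 − 6020·8.200) / 236.0 = 4297 mg/L.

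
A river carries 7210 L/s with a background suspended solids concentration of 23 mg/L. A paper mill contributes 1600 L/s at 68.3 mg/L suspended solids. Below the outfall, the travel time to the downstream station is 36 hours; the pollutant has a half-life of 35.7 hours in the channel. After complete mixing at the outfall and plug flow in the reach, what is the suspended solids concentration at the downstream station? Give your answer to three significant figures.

Mixed concentration C = ΣQC/ΣQ = (7210·23.00 + 1600·68.30) / 8810 = 275100/8810 = 31.23 mg/L.
Half-life 35.7 h → k = ln 2 / 35.7 = 0.01942 h⁻¹ = 0.4660 d⁻¹.
Decay over the reach: 31.23·exp(−kt) = 31.23·0.4971 = 15.52 mg/L.

15.5 mg/L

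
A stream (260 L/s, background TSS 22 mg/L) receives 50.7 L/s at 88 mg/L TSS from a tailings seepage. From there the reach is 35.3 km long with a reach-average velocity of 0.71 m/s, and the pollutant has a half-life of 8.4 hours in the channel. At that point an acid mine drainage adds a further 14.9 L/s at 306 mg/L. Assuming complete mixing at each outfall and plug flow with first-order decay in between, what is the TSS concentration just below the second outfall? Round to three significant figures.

Flow-weighted average: C = (260.0·22.00 + 50.70·88.00) / 310.7 = 10180/310.7 = 32.77 mg/L; combined flow 310.7 L/s.
Travel time t = 35.3·1000 / 0.71 = 49720 s = 13.81 h.
Half-life 8.4 h → k = ln 2 / 8.4 = 0.08252 h⁻¹ = 1.980 d⁻¹.
Decay over the reach: 32.77·exp(−kt) = 32.77·0.3199 = 10.48 mg/L.
Second outfall: C = (310.7·10.48 + 14.90·306.0)/325.6 = 24.01 mg/L.

24.0 mg/L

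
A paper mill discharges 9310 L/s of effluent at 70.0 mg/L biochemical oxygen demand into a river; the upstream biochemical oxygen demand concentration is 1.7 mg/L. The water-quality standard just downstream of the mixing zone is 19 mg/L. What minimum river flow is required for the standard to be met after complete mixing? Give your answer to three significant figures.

Set C_mix = 19: (Q·1.700 + 9310·70.00) / (Q + 9310) = 19
→ Q = 9310·(70.00 − 19)/(19 − 1.700) = 27450 L/s.

27400 L/s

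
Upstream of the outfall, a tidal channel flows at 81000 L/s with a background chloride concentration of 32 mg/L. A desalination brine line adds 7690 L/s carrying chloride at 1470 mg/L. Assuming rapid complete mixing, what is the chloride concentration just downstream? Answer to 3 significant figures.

Mixed concentration C = ΣQC/ΣQ = (81000·32.00 + 7690·1470) / 88690 = 13900000/88690 = 156.7 mg/L.

157 mg/L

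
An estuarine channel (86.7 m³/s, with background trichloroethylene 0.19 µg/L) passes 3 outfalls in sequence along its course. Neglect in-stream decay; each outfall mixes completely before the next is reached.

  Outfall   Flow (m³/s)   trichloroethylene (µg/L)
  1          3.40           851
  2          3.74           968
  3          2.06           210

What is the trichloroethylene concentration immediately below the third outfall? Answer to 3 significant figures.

72.6 µg/L

Below outfall 1: Q → 90.10 m³/s, C = (86.70·0.1900 + 3.400·851.0)/90.10 = 32.30 µg/L.
Below outfall 2: Q → 93.84 m³/s, C = (90.10·32.30 + 3.740·968.0)/93.84 = 69.59 µg/L.
Below outfall 3: Q → 95.90 m³/s, C = (93.84·69.59 + 2.060·210.0)/95.90 = 72.60 µg/L.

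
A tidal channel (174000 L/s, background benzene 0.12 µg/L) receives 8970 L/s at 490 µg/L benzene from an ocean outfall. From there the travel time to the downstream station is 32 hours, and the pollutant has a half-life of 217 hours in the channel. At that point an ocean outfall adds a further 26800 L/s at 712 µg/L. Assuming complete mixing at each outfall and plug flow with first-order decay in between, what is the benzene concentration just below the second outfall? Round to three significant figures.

Mass balance: C = (174000·0.1200 + 8970·490.0) / 183000 = 4416000/183000 = 24.14 µg/L; combined flow 183000 L/s.
Half-life 217 h → k = ln 2 / 217 = 0.003194 h⁻¹ = 0.07666 d⁻¹.
Decay over the reach: 24.14·exp(−kt) = 24.14·0.9028 = 21.79 µg/L.
Second outfall: C = (183000·21.79 + 26800·712.0)/209800 = 110.0 µg/L.

110 µg/L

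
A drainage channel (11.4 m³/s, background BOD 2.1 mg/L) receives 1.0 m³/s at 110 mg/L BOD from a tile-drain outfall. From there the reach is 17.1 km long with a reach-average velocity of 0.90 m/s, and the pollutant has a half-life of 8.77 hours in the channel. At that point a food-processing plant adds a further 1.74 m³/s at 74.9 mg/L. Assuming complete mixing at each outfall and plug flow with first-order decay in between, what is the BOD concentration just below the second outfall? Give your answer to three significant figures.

Mass balance: C = (11.40·2.100 + 1.000·110.0) / 12.40 = 133.9/12.40 = 10.80 mg/L; combined flow 12.40 m³/s.
Travel time t = 17.1·1000 / 0.90 = 19000 s = 5.278 h.
Half-life 8.77 h → k = ln 2 / 8.77 = 0.07904 h⁻¹ = 1.897 d⁻¹.
After decay, C = 10.80 × e^(−kt) = 10.80 × 0.6589 = 7.118 mg/L.
Second outfall: C = (12.40·7.118 + 1.740·74.90)/14.14 = 15.46 mg/L.

15.5 mg/L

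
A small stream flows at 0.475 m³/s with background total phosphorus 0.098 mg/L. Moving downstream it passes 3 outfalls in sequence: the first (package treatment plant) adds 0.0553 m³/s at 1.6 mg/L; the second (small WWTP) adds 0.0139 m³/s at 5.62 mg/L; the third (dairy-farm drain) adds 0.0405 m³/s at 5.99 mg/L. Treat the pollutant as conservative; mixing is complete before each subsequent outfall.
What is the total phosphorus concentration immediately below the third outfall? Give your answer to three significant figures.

Below outfall 1: Q → 0.5303 m³/s, C = (0.4750·0.09800 + 0.05530·1.600)/0.5303 = 0.2546 mg/L.
Below outfall 2: Q → 0.5442 m³/s, C = (0.5303·0.2546 + 0.01390·5.620)/0.5442 = 0.3917 mg/L.
Below outfall 3: Q → 0.5847 m³/s, C = (0.5442·0.3917 + 0.04050·5.990)/0.5847 = 0.7794 mg/L.

0.779 mg/L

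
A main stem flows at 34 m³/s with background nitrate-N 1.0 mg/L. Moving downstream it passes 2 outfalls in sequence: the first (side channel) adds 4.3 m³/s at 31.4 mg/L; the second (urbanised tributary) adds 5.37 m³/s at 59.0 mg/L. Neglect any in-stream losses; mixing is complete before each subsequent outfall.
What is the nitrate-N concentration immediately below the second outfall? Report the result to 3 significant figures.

11.1 mg/L

After outfall 1: Q = 34.00 + 4.300 = 38.30 m³/s; C = (34.00·1.000 + 4.300·31.40)/38.30 = 4.413 mg/L.
After outfall 2: Q = 38.30 + 5.370 = 43.67 m³/s; C = (38.30·4.413 + 5.370·59.00)/43.67 = 11.13 mg/L.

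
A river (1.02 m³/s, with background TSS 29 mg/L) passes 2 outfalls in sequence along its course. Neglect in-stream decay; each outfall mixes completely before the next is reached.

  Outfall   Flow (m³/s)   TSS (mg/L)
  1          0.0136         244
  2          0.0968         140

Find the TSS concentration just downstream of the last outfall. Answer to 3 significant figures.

41.1 mg/L

Below outfall 1: Q → 1.034 m³/s, C = (1.020·29.00 + 0.01360·244.0)/1.034 = 31.83 mg/L.
Below outfall 2: Q → 1.130 m³/s, C = (1.034·31.83 + 0.09680·140.0)/1.130 = 41.09 mg/L.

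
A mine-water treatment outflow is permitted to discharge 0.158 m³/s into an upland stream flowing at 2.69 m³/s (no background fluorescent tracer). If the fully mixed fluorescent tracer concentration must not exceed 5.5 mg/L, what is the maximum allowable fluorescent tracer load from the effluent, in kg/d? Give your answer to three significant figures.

1350 kg/d

Mass balance at the limit: 2.690·0 + 0.1580·Cₑ = 2.848·5.5 → Cₑ = 99.14 mg/L.
Load = 0.1580 m³/s × 99.14 g/m³ × 86 400 s/d = 1353 kg/d.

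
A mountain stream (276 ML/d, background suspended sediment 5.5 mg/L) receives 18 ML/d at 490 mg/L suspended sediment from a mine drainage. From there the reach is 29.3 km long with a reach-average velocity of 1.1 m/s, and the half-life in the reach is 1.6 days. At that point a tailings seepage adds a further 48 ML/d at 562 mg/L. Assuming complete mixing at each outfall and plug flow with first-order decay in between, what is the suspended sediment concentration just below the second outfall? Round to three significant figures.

Conservation of mass: C = (276.0·5.500 + 18.00·490.0) / 294.0 = 10340/294.0 = 35.16 mg/L; combined flow 294.0 ML/d.
Travel time t = 29.3·1000 / 1.1 = 26640 s = 7.399 h.
Half-life 1.6 d → k = ln 2 / 1.6 = 0.4332 d⁻¹.
Applying C = C₀e^(−kt): 35.16 × 0.8750 = 30.77 mg/L.
At the second outfall, C = (294.0·30.77 + 48.00·562.0) / (294.0 + 48.00) = 105.3 mg/L.

105 mg/L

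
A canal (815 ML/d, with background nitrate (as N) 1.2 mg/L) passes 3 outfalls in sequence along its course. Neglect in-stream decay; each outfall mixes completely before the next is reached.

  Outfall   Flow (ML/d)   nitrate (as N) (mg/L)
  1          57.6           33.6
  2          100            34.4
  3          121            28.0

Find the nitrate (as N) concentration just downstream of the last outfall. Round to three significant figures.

8.91 mg/L

After outfall 1: Q = 815.0 + 57.60 = 872.6 ML/d; C = (815.0·1.200 + 57.60·33.60)/872.6 = 3.339 mg/L.
After outfall 2: Q = 872.6 + 100.0 = 972.6 ML/d; C = (872.6·3.339 + 100.0·34.40)/972.6 = 6.532 mg/L.
After outfall 3: Q = 972.6 + 121.0 = 1094 ML/d; C = (972.6·6.532 + 121.0·28.00)/1094 = 8.908 mg/L.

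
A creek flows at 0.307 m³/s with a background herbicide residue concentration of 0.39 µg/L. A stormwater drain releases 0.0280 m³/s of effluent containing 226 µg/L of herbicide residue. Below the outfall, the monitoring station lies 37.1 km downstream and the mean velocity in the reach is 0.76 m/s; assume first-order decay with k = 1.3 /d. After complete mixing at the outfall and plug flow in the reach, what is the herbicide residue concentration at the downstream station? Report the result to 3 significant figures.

9.23 µg/L

Flow-weighted average: C = (0.3070·0.3900 + 0.02800·226.0) / 0.3350 = 6.448/0.3350 = 19.25 µg/L.
Travel time t = 37.1·1000 / 0.76 = 48820 s = 13.56 h.
Applying C = C₀e^(−kt): 19.25 × 0.4797 = 9.234 µg/L.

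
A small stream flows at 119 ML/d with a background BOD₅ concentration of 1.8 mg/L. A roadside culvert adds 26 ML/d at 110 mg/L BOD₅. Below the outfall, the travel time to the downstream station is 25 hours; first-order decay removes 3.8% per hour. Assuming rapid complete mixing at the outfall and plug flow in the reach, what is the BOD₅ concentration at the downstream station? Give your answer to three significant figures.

Flow-weighted average: C = (119.0·1.800 + 26.00·110.0) / 145.0 = 3074/145.0 = 21.20 mg/L.
3.8%/h lost → k = −ln(1 − 0.038) = 0.03874 h⁻¹.
Applying C = C₀e^(−kt): 21.20 × 0.3796 = 8.049 mg/L.

8.05 mg/L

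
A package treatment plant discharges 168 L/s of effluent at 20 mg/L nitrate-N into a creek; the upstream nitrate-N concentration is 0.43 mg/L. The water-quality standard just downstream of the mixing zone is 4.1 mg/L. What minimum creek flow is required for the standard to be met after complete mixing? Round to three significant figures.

728 L/s

Set C_mix = 4.1: (Q·0.4300 + 168.0·20.00) / (Q + 168.0) = 4.1
→ Q = 168.0·(20.00 − 4.1)/(4.1 − 0.4300) = 727.8 L/s.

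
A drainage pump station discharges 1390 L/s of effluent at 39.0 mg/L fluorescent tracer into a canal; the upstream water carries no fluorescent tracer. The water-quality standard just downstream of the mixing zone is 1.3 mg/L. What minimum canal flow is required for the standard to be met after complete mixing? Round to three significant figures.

Set C_mix = 1.3: (Q·0 + 1390·39.00) / (Q + 1390) = 1.3
→ Q = 1390·(39.00 − 1.3)/(1.3 − 0) = 40310 L/s.

40300 L/s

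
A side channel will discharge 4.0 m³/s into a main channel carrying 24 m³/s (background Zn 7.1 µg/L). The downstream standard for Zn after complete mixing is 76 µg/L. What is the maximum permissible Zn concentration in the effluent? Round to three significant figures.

489 µg/L

At the limit, (Qr·Cr + Qe·Cₑ)/(Qr + Qe) = 76:
Cₑ = (28.00·76 − 24.00·7.100) / 4.000 = 489.4 µg/L.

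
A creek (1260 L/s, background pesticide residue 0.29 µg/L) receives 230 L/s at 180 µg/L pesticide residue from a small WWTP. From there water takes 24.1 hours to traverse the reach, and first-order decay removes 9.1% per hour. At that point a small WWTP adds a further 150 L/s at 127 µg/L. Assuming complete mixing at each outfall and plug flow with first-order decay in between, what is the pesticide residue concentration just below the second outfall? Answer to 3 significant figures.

14.2 µg/L

After mixing, C = (1260·0.2900 + 230.0·180.0) / 1490 = 41770/1490 = 28.03 µg/L; combined flow 1490 L/s.
9.1%/h lost → k = −ln(1 − 0.091) = 0.09541 h⁻¹.
First-order decay: C = 28.03·exp(−k·t) = 28.03·0.1003 = 2.812 µg/L.
At the second outfall, C = (1490·2.812 + 150.0·127.0) / (1490 + 150.0) = 14.17 µg/L.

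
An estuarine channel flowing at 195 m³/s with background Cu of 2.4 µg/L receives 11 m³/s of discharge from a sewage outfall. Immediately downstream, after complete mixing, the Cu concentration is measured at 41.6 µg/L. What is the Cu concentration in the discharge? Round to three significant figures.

Mass balance: 195.0·2.400 + 11.00·Cₑ = 206.0·41.60
→ Cₑ = (206.0·41.60 − 195.0·2.400) / 11.00 = 736.5 µg/L.

737 µg/L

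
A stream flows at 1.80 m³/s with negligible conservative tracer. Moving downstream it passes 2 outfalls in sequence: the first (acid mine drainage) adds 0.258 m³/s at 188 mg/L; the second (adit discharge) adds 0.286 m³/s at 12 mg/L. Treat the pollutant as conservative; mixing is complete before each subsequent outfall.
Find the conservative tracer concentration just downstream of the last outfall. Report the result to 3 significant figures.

Outfall 1: combined Q = 2.058 m³/s; C = (1.800·0 + 0.2580·188.0)/2.058 = 23.57 mg/L.
Outfall 2: combined Q = 2.344 m³/s; C = (2.058·23.57 + 0.2860·12.00)/2.344 = 22.16 mg/L.

22.2 mg/L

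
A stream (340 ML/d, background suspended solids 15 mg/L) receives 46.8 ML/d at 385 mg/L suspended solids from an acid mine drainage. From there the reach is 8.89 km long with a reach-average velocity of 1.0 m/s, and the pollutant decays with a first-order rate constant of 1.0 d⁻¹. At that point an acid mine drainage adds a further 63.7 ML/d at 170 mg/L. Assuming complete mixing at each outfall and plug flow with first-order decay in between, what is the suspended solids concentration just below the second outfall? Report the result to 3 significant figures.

Mixed concentration C = ΣQC/ΣQ = (340.0·15.00 + 46.80·385.0) / 386.8 = 23120/386.8 = 59.77 mg/L; combined flow 386.8 ML/d.
Travel time t = 8.89·1000 / 1.0 = 8890 s = 2.469 h.
First-order decay: C = 59.77·exp(−k·t) = 59.77·0.9022 = 53.92 mg/L.
At the second outfall, C = (386.8·53.92 + 63.70·170.0) / (386.8 + 63.70) = 70.34 mg/L.

70.3 mg/L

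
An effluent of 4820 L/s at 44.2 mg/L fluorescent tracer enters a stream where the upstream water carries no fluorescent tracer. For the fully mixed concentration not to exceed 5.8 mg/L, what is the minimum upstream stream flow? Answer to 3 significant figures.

31900 L/s

Set C_mix = 5.8: (Q·0 + 4820·44.20) / (Q + 4820) = 5.8
→ Q = 4820·(44.20 − 5.8)/(5.8 − 0) = 31910 L/s.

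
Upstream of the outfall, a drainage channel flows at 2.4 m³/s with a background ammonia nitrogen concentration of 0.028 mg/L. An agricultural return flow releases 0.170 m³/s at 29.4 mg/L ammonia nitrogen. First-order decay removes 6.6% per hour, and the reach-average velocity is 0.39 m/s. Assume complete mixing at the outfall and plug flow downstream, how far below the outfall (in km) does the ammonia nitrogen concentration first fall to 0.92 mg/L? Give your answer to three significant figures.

15.7 km

After mixing, C = (2.400·0.02800 + 0.1700·29.40) / 2.570 = 5.065/2.570 = 1.971 mg/L.
6.6%/h lost → k = −ln(1 − 0.066) = 0.06828 h⁻¹.
Set 1.971·exp(−k·t) = 0.92 → t = ln(1.971/0.92)/k = 40170 s = 11.16 h.
Distance = v·t = 0.39·40170 = 15670 m = 15.67 km.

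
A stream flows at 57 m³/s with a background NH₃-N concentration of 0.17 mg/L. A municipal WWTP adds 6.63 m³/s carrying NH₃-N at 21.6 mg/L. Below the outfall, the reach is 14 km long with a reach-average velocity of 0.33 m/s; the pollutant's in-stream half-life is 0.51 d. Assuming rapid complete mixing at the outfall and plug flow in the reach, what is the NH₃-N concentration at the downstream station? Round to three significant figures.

1.23 mg/L

Mass balance: C = (57.00·0.1700 + 6.630·21.60) / 63.63 = 152.9/63.63 = 2.403 mg/L.
Travel time t = 14·1000 / 0.33 = 42420 s = 11.78 h.
Half-life 0.51 d → k = ln 2 / 0.51 = 1.359 d⁻¹.
After decay, C = 2.403 × e^(−kt) = 2.403 × 0.5131 = 1.233 mg/L.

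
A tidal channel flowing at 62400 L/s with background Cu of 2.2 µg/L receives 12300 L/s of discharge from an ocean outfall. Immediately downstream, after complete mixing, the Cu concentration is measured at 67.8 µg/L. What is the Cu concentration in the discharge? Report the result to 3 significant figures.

Mass balance: 62400·2.200 + 12300·Cₑ = 74700·67.80
→ Cₑ = (74700·67.80 − 62400·2.200) / 12300 = 400.6 µg/L.

401 µg/L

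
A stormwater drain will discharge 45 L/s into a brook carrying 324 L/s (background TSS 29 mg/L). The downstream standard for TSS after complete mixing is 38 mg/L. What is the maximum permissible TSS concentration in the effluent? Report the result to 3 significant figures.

103 mg/L

At the limit, (Qr·Cr + Qe·Cₑ)/(Qr + Qe) = 38:
Cₑ = (369.0·38 − 324.0·29.00) / 45.00 = 102.8 mg/L.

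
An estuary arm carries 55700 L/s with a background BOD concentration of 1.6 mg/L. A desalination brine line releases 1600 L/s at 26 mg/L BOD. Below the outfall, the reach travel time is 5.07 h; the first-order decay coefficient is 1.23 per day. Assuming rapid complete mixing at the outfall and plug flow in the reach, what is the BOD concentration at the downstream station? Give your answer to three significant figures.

Mixed concentration C = ΣQC/ΣQ = (55700·1.600 + 1600·26.00) / 57300 = 130700/57300 = 2.281 mg/L.
After decay, C = 2.281 × e^(−kt) = 2.281 × 0.7712 = 1.759 mg/L.

1.76 mg/L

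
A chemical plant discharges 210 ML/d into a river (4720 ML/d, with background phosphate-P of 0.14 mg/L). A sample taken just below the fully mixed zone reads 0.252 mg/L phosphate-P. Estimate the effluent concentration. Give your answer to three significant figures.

2.77 mg/L

Mass balance: 4720·0.1400 + 210.0·Cₑ = 4930·0.2520
→ Cₑ = (4930·0.2520 − 4720·0.1400) / 210.0 = 2.769 mg/L.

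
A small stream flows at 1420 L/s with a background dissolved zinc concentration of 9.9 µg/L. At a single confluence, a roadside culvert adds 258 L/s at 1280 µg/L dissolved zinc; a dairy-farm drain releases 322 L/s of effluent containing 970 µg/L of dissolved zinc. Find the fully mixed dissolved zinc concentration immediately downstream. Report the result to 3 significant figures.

Mass balance: C = (1420·9.900 + 258.0·1280 + 322.0·970.0) / 2000 = 656600/2000 = 328.3 µg/L.

328 µg/L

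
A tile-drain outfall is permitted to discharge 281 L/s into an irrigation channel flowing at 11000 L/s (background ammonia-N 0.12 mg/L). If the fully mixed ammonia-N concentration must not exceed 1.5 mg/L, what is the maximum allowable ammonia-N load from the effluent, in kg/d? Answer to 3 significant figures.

1350 kg/d

Mass balance at the limit: 11000·0.1200 + 281.0·Cₑ = 11280·1.5 → Cₑ = 55.52 mg/L.
281.0 L/s = 0.2810 m³/s. Load = 0.2810 m³/s × 55.52 g/m³ × 86 400 s/d = 1348 kg/d.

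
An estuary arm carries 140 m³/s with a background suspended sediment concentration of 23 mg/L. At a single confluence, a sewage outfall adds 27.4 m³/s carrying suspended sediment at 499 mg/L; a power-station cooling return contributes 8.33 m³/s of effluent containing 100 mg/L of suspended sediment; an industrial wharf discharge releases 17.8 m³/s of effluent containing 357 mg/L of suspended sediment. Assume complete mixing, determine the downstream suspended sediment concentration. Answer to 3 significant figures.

Mixed concentration C = ΣQC/ΣQ = (140.0·23.00 + 27.40·499.0 + 8.330·100.0 + 17.80·357.0) / 193.5 = 24080/193.5 = 124.4 mg/L.

124 mg/L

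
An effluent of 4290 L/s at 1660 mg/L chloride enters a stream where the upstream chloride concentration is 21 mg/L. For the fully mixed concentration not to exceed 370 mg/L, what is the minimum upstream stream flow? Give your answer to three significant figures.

Set C_mix = 370: (Q·21.00 + 4290·1660) / (Q + 4290) = 370
→ Q = 4290·(1660 − 370)/(370 − 21.00) = 15860 L/s.

15900 L/s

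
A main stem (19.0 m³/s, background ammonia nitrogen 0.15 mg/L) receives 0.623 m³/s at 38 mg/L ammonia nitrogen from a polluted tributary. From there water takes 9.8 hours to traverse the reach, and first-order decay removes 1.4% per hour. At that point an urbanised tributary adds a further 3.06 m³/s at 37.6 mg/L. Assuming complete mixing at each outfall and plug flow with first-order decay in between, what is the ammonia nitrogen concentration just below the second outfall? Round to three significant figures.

6.09 mg/L

Mixed concentration C = ΣQC/ΣQ = (19.00·0.1500 + 0.6230·38.00) / 19.62 = 26.52/19.62 = 1.352 mg/L; combined flow 19.62 m³/s.
1.4%/h lost → k = −ln(1 − 0.014) = 0.01410 h⁻¹.
First-order decay: C = 1.352·exp(−k·t) = 1.352·0.8710 = 1.177 mg/L.
Second outfall: C = (19.62·1.177 + 3.060·37.60)/22.68 = 6.091 mg/L.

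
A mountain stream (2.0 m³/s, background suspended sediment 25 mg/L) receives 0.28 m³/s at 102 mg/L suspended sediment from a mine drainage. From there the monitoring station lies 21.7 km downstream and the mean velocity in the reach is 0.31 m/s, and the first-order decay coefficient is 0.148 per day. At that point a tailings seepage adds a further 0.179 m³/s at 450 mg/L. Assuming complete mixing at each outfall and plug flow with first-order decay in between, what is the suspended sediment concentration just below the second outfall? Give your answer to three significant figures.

61.1 mg/L

Mixed concentration C = ΣQC/ΣQ = (2.000·25.00 + 0.2800·102.0) / 2.280 = 78.56/2.280 = 34.46 mg/L; combined flow 2.280 m³/s.
Travel time t = 21.7·1000 / 0.31 = 70000 s = 19.44 h.
Applying C = C₀e^(−kt): 34.46 × 0.8870 = 30.56 mg/L.
At the second outfall, C = (2.280·30.56 + 0.1790·450.0) / (2.280 + 0.1790) = 61.10 mg/L.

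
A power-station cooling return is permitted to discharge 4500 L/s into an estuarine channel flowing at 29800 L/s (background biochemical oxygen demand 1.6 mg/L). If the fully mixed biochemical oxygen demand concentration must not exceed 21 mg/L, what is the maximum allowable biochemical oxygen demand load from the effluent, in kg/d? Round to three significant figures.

Mass balance at the limit: 29800·1.600 + 4500·Cₑ = 34300·21 → Cₑ = 149.5 mg/L.
4500 L/s = 4.500 m³/s. Load = 4.500 m³/s × 149.5 g/m³ × 86 400 s/d = 58110 kg/d.

58100 kg/d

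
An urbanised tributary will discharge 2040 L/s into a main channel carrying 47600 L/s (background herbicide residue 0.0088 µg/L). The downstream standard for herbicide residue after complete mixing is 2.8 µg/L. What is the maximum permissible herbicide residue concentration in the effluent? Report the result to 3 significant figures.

67.9 µg/L

At the limit, (Qr·Cr + Qe·Cₑ)/(Qr + Qe) = 2.8:
Cₑ = (49640·2.8 − 47600·0.008800) / 2040 = 67.93 µg/L.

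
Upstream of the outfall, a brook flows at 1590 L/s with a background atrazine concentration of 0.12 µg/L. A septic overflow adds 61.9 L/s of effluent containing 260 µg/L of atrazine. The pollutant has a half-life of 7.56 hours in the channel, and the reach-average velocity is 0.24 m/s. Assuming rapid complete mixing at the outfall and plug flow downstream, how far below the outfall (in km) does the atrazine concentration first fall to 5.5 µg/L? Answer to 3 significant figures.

5.50 km

Flow-weighted average: C = (1590·0.1200 + 61.90·260.0) / 1652 = 16280/1652 = 9.858 µg/L.
Half-life 7.56 h → k = ln 2 / 7.56 = 0.09169 h⁻¹ = 2.200 d⁻¹.
Set 9.858·exp(−k·t) = 5.5 → t = ln(9.858/5.5)/k = 22910 s = 6.365 h.
Distance = v·t = 0.24·22910 = 5499 m = 5.499 km.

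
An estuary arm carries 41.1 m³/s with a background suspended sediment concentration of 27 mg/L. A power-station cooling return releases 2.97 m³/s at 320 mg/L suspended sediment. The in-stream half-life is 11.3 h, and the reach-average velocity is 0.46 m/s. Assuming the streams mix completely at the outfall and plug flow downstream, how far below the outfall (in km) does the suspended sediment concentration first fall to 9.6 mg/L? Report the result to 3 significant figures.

After mixing, C = (41.10·27.00 + 2.970·320.0) / 44.07 = 2060/44.07 = 46.75 mg/L.
Half-life 11.3 h → k = ln 2 / 11.3 = 0.06134 h⁻¹ = 1.472 d⁻¹.
Set 46.75·exp(−k·t) = 9.6 → t = ln(46.75/9.6)/k = 92900 s = 25.81 h.
Distance = v·t = 0.46·92900 = 42740 m = 42.74 km.

42.7 km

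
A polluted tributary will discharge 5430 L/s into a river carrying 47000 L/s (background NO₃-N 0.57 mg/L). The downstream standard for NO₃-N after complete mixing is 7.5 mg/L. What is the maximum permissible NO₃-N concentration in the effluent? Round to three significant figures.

At the limit, (Qr·Cr + Qe·Cₑ)/(Qr + Qe) = 7.5:
Cₑ = (52430·7.5 − 47000·0.5700) / 5430 = 67.48 mg/L.

67.5 mg/L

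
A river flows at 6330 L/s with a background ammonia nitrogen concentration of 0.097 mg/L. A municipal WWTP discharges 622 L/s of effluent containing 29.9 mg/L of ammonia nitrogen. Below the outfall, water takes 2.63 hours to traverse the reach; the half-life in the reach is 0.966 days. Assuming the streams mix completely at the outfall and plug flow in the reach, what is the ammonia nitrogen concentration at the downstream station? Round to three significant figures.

2.55 mg/L

Conservation of mass: C = (6330·0.09700 + 622.0·29.90) / 6952 = 19210/6952 = 2.763 mg/L.
Half-life 0.966 d → k = ln 2 / 0.966 = 0.7175 d⁻¹.
First-order decay: C = 2.763·exp(−k·t) = 2.763·0.9244 = 2.555 mg/L.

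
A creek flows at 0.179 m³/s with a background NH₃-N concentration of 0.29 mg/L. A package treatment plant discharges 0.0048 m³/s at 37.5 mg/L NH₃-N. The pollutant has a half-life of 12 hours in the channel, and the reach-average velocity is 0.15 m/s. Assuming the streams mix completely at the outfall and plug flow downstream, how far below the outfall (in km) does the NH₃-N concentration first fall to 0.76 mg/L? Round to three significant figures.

4.74 km

Conservation of mass: C = (0.1790·0.2900 + 0.004800·37.50) / 0.1838 = 0.2319/0.1838 = 1.262 mg/L.
Half-life 12 h → k = ln 2 / 12 = 0.05776 h⁻¹ = 1.386 d⁻¹.
Set 1.262·exp(−k·t) = 0.76 → t = ln(1.262/0.76)/k = 31590 s = 8.776 h.
Distance = v·t = 0.15·31590 = 4739 m = 4.739 km.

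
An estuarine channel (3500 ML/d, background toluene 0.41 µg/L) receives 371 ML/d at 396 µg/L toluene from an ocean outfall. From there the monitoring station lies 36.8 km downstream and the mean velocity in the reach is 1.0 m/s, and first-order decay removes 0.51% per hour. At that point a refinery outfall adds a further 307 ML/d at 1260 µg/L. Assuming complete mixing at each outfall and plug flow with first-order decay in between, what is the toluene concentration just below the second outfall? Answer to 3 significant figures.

126 µg/L

Flow-weighted average: C = (3500·0.4100 + 371.0·396.0) / 3871 = 148400/3871 = 38.32 µg/L; combined flow 3871 ML/d.
Travel time t = 36.8·1000 / 1.0 = 36800 s = 10.22 h.
0.51%/h lost → k = −ln(1 − 0.0051) = 0.005113 h⁻¹.
First-order decay: C = 38.32·exp(−k·t) = 38.32·0.9491 = 36.37 µg/L.
Second outfall: C = (3871·36.37 + 307.0·1260)/4178 = 126.3 µg/L.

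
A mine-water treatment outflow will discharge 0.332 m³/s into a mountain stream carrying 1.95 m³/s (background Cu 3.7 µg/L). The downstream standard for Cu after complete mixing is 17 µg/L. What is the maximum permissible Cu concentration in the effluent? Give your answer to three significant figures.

95.1 µg/L

At the limit, (Qr·Cr + Qe·Cₑ)/(Qr + Qe) = 17:
Cₑ = (2.282·17 − 1.950·3.700) / 0.3320 = 95.12 µg/L.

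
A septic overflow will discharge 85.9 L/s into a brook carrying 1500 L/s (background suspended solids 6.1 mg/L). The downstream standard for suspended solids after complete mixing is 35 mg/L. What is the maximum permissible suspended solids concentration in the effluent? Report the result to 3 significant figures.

540 mg/L

At the limit, (Qr·Cr + Qe·Cₑ)/(Qr + Qe) = 35:
Cₑ = (1586·35 − 1500·6.100) / 85.90 = 539.7 mg/L.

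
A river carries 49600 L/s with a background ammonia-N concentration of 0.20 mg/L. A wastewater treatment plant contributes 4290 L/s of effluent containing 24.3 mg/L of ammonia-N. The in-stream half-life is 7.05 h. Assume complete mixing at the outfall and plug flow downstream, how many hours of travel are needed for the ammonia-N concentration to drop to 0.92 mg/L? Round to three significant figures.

Conservation of mass: C = (49600·0.2000 + 4290·24.30) / 53890 = 114200/53890 = 2.119 mg/L.
Half-life 7.05 h → k = ln 2 / 7.05 = 0.09832 h⁻¹ = 2.360 d⁻¹.
2.119·exp(−k·t) = 0.92 → t = ln(2.119/0.92)/k = 30540 s = 8.484 h.

8.48 h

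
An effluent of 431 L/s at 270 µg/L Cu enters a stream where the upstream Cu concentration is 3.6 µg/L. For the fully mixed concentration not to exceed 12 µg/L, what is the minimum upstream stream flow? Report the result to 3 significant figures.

Set C_mix = 12: (Q·3.600 + 431.0·270.0) / (Q + 431.0) = 12
→ Q = 431.0·(270.0 − 12)/(12 − 3.600) = 13240 L/s.

13200 L/s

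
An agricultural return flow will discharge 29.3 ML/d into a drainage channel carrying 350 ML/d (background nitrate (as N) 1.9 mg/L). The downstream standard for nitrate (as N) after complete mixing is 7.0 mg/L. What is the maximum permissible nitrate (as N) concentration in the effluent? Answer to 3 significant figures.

At the limit, (Qr·Cr + Qe·Cₑ)/(Qr + Qe) = 7.0:
Cₑ = (379.3·7.0 − 350.0·1.900) / 29.30 = 67.92 mg/L.

67.9 mg/L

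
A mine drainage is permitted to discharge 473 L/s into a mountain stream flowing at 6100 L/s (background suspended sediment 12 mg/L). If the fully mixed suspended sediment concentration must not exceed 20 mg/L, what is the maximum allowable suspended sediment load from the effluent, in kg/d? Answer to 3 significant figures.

5030 kg/d

Mass balance at the limit: 6100·12.00 + 473.0·Cₑ = 6573·20 → Cₑ = 123.2 mg/L.
473.0 L/s = 0.4730 m³/s. Load = 0.4730 m³/s × 123.2 g/m³ × 86 400 s/d = 5034 kg/d.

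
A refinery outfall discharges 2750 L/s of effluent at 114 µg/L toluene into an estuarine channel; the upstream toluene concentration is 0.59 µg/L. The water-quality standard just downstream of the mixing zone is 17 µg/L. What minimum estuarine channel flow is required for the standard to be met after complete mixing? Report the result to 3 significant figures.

Set C_mix = 17: (Q·0.5900 + 2750·114.0) / (Q + 2750) = 17
→ Q = 2750·(114.0 − 17)/(17 − 0.5900) = 16260 L/s.

16300 L/s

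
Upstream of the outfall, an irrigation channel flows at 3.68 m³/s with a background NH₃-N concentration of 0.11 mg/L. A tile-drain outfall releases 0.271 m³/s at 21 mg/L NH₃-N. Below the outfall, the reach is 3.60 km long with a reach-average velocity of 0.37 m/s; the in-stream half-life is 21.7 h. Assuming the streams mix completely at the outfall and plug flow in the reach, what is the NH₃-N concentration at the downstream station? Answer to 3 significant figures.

1.42 mg/L

Mixed concentration C = ΣQC/ΣQ = (3.680·0.1100 + 0.2710·21.00) / 3.951 = 6.096/3.951 = 1.543 mg/L.
Travel time t = 3.60·1000 / 0.37 = 9730 s = 2.703 h.
Half-life 21.7 h → k = ln 2 / 21.7 = 0.03194 h⁻¹ = 0.7666 d⁻¹.
Decay over the reach: 1.543·exp(−kt) = 1.543·0.9173 = 1.415 mg/L.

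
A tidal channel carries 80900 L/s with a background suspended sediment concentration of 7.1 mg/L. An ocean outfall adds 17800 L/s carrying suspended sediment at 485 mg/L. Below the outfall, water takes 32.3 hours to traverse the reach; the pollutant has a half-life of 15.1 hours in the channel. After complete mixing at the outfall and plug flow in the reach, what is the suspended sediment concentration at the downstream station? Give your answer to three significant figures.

Mass balance: C = (80900·7.100 + 17800·485.0) / 98700 = 9207000/98700 = 93.29 mg/L.
Half-life 15.1 h → k = ln 2 / 15.1 = 0.04590 h⁻¹ = 1.102 d⁻¹.
Applying C = C₀e^(−kt): 93.29 × 0.2270 = 21.18 mg/L.

21.2 mg/L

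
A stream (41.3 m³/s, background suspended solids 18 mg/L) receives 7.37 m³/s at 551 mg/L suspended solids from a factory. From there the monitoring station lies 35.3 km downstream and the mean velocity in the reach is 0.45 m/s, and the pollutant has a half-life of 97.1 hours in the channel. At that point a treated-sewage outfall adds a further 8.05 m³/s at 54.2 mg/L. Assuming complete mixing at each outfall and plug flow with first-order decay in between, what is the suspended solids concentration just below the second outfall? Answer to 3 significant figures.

80.2 mg/L

Mass balance: C = (41.30·18.00 + 7.370·551.0) / 48.67 = 4804/48.67 = 98.71 mg/L; combined flow 48.67 m³/s.
Travel time t = 35.3·1000 / 0.45 = 78440 s = 21.79 h.
Half-life 97.1 h → k = ln 2 / 97.1 = 0.007138 h⁻¹ = 0.1713 d⁻¹.
After decay, C = 98.71 × e^(−kt) = 98.71 × 0.8559 = 84.49 mg/L.
Second outfall: C = (48.67·84.49 + 8.050·54.20)/56.72 = 80.19 mg/L.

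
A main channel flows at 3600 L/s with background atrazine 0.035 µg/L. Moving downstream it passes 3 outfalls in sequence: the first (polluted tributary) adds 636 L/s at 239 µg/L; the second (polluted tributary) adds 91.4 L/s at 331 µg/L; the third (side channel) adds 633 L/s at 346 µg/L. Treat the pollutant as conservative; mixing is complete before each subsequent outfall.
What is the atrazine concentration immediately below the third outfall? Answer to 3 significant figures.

80.9 µg/L

Outfall 1: combined Q = 4236 L/s; C = (3600·0.03500 + 636.0·239.0)/4236 = 35.91 µg/L.
Outfall 2: combined Q = 4327 L/s; C = (4236·35.91 + 91.40·331.0)/4327 = 42.15 µg/L.
Outfall 3: combined Q = 4960 L/s; C = (4327·42.15 + 633.0·346.0)/4960 = 80.92 µg/L.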